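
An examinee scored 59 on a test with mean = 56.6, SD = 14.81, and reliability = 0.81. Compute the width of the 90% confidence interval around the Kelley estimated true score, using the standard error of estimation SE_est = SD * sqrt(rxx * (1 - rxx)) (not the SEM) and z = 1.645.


True score estimate = 0.81*59 + 0.19*56.6 = 58.544
SE_est = SD * sqrt(rxx * (1 - rxx)) = 14.81 * sqrt(0.81 * 0.19) = 14.81 * sqrt(0.1539) = 5.809976
CI = T_est +/- z * SE_est, so width = 2 * z * SE_est = 2 * 1.645 * 5.809976
Width = 19.1148

19.1148


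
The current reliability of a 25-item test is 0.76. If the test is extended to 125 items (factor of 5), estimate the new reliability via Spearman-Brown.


r_new = (n * rxx) / (1 + (n-1) * rxx)
r_new = (5 * 0.76) / (1 + 4 * 0.76)
r_new = 3.8 / 4.04
r_new = 0.9406

0.9406


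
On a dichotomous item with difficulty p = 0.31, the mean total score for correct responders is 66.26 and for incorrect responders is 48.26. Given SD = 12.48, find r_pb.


q = 1 - p = 0.69
rpb = ((M1 - M0) / SD) * sqrt(p * q)
rpb = ((66.26 - 48.26) / 12.48) * sqrt(0.31 * 0.69)
rpb = 0.6671

0.6671


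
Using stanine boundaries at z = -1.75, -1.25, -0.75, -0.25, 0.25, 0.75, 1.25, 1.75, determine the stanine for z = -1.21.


Stanine boundaries: [-1.75, -1.25, -0.75, -0.25, 0.25, 0.75, 1.25, 1.75]
z = -1.21
Check each boundary:
  z >= -1.75 -> could be stanine 2
  z >= -1.25 -> could be stanine 3
  z < -0.75
  z < -0.25
  z < 0.25
  z < 0.75
  z < 1.25
  z < 1.75
Highest qualifying boundary gives stanine = 3

3


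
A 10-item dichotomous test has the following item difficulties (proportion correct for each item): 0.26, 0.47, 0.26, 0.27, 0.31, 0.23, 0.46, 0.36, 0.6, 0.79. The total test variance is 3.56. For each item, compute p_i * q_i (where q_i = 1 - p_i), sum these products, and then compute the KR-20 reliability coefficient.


For each item, compute p_i * q_i:
  Item 1: 0.26 * 0.74 = 0.1924
  Item 2: 0.47 * 0.53 = 0.2491
  Item 3: 0.26 * 0.74 = 0.1924
  Item 4: 0.27 * 0.73 = 0.1971
  Item 5: 0.31 * 0.69 = 0.2139
  Item 6: 0.23 * 0.77 = 0.1771
  Item 7: 0.46 * 0.54 = 0.2484
  Item 8: 0.36 * 0.64 = 0.2304
  Item 9: 0.6 * 0.4 = 0.24
  Item 10: 0.79 * 0.21 = 0.1659
Sum(p_i * q_i) = 0.1924 + 0.2491 + 0.1924 + 0.1971 + 0.2139 + 0.1771 + 0.2484 + 0.2304 + 0.24 + 0.1659 = 2.1067
KR-20 = (k/(k-1)) * (1 - Sum(p_i*q_i) / Var_total)
= (10/9) * (1 - 2.1067/3.56)
= 1.1111 * 0.4082
KR-20 = 0.4536

0.4536


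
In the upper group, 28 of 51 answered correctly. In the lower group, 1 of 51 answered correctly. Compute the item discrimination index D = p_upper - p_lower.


p_upper = 28/51 = 0.549
p_lower = 1/51 = 0.0196
D = 0.549 - 0.0196 = 0.5294

0.5294


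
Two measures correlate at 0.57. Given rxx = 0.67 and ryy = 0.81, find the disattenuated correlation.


r_corrected = rxy / sqrt(rxx * ryy)
= 0.57 / sqrt(0.67 * 0.81)
= 0.57 / sqrt(0.5427)
= 0.57 / 0.736682
r_corrected = 0.7737

0.7737


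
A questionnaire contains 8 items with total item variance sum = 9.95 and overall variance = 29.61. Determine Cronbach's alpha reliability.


alpha = (k/(k-1)) * (1 - sum(si^2)/s_total^2)
= (8/7) * (1 - 9.95/29.61)
alpha = 0.7588

0.7588


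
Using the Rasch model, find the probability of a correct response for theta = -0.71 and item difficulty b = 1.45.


theta - b = -0.71 - 1.45 = -2.16
exp(-(theta - b)) = exp(2.16) = 8.6711
P = 1 / (1 + 8.6711)
P = 0.1034

0.1034


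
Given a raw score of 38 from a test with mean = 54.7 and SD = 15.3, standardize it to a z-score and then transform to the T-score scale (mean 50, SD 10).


z = (X - mean) / SD = (38 - 54.7) / 15.3
z = -16.7 / 15.3
z = -1.0915
T-score = T = 50 + 10z
Carry z at full precision (z = -16.7 / 15.3) into the conversion:
T-score = 50 + 10 * (-16.7 / 15.3) = 50 + -167 / 15.3
T-score = 50 + -10.915
T-score = 39.085

39.085


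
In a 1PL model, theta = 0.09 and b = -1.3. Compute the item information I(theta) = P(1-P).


P = 1/(1+exp(-(0.09--1.3))) = 0.8006
I = P*(1-P) = 0.8006 * 0.1994
I = 0.1596

0.1596


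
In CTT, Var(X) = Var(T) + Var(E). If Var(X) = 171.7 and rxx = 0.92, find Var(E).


var_true = rxx * var_obs = 0.92 * 171.7 = 157.964
var_error = var_obs - var_true
var_error = 171.7 - 157.964
var_error = 13.736

13.736


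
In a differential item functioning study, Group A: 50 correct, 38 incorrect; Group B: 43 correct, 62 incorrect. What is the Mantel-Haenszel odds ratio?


Odds_A = 50/38 = 1.3158
Odds_B = 43/62 = 0.6935
OR = Odds_A / Odds_B = 1.3158 / 0.6935
Exactly, OR = (50 * 62) / (38 * 43) = 3100 / 1634
OR = 1.8972

1.8972


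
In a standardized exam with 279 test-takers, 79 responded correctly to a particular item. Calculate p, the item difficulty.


Item difficulty p = number correct / total examinees
p = 79 / 279
p = 0.2832

0.2832


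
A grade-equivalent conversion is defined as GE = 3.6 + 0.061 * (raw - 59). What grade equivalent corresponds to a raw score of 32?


raw - median = 32 - 59 = -27
slope * diff = 0.061 * -27 = -1.647
GE = 3.6 + -1.647
GE = 1.953

1.953


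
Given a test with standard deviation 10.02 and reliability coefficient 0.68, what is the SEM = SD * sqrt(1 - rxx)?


SEM = SD * sqrt(1 - rxx)
SEM = 10.02 * sqrt(1 - 0.68)
SEM = 10.02 * sqrt(0.32) = 10.02 * 0.565685
SEM = 5.6682

5.6682


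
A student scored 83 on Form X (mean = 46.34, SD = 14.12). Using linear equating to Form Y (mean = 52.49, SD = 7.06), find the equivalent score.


slope = SD_Y / SD_X = 7.06 / 14.12 ~ 0.5
intercept = mean_Y - slope * mean_X = 52.49 - (7.06 / 14.12) * 46.34 ~ 29.32
Y = slope * X + intercept. To avoid rounding drift from the rounded slope/intercept, evaluate the equivalent form Y = mean_Y + SD_Y * (X - mean_X) / SD_X at full precision:
Y = 52.49 + 7.06 * (83 - 46.34) / 14.12
Y = 52.49 + 7.06 * 36.66 / 14.12
Y = 52.49 + 258.8196 / 14.12
Y = 52.49 + 18.33
Y = 70.82

70.82


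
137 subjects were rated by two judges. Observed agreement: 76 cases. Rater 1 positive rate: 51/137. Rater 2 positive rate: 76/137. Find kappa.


P_o = 76/137 = 0.554745
P_e = (51*76 + 86*61) / 18769 = 0.486014
kappa = (P_o - P_e) / (1 - P_e)
kappa = (0.554745 - 0.486014) / (1 - 0.486014)
kappa = 0.1337

0.1337


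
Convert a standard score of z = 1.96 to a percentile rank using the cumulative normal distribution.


CDF(z) = 0.5 * (1 + erf(z/sqrt(2)))
erf(1.3859) = 0.95
CDF = 0.975
Percentile rank = 0.975 * 100 = 97.5

97.5


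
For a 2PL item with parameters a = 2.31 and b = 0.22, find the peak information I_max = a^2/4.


For 2PL, max info at theta = b = 0.22
I_max = a^2 / 4 = 2.31^2 / 4
= 5.3361 / 4
I_max = 1.334

1.334


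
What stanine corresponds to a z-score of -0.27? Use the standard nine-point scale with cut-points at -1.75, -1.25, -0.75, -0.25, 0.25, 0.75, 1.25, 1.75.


Stanine boundaries: [-1.75, -1.25, -0.75, -0.25, 0.25, 0.75, 1.25, 1.75]
z = -0.27
Check each boundary:
  z >= -1.75 -> could be stanine 2
  z >= -1.25 -> could be stanine 3
  z >= -0.75 -> could be stanine 4
  z < -0.25
  z < 0.25
  z < 0.75
  z < 1.25
  z < 1.75
Highest qualifying boundary gives stanine = 4

4


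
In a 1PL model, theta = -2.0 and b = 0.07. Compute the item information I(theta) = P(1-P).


P = 1/(1+exp(-(-2.0-0.07))) = 0.112
I = P*(1-P) = 0.112 * 0.888
I = 0.0995

0.0995


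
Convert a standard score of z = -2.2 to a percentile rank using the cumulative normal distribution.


CDF(z) = 0.5 * (1 + erf(z/sqrt(2)))
erf(-1.5556) = -0.9722
CDF = 0.0139
Percentile rank = 0.0139 * 100 = 1.39

1.39


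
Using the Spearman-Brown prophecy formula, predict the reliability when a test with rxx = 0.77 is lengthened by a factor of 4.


r_new = (n * rxx) / (1 + (n-1) * rxx)
r_new = (4 * 0.77) / (1 + 3 * 0.77)
r_new = 3.08 / 3.31
r_new = 0.9305

0.9305


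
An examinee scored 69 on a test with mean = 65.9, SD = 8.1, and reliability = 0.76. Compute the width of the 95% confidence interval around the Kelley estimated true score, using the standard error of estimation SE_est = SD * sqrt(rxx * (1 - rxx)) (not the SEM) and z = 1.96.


True score estimate = 0.76*69 + 0.24*65.9 = 68.256
SE_est = SD * sqrt(rxx * (1 - rxx)) = 8.1 * sqrt(0.76 * 0.24) = 8.1 * sqrt(0.1824) = 3.459373
CI = T_est +/- z * SE_est, so width = 2 * z * SE_est = 2 * 1.96 * 3.459373
Width = 13.5607

13.5607


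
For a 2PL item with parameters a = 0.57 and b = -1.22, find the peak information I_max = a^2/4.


For 2PL, max info at theta = b = -1.22
I_max = a^2 / 4 = 0.57^2 / 4
= 0.3249 / 4
I_max = 0.0812

0.0812


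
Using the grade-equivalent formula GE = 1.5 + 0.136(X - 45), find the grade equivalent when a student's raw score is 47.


raw - median = 47 - 45 = 2
slope * diff = 0.136 * 2 = 0.272
GE = 1.5 + 0.272
GE = 1.772

1.772


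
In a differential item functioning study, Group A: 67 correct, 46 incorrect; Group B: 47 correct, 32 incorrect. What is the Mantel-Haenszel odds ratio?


Odds_A = 67/46 = 1.4565
Odds_B = 47/32 = 1.4688
OR = Odds_A / Odds_B = 1.4565 / 1.4688
Exactly, OR = (67 * 32) / (46 * 47) = 2144 / 2162
OR = 0.9917

0.9917


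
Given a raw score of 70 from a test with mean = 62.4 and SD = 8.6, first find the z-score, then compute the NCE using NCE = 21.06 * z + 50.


z = (X - mean) / SD = (70 - 62.4) / 8.6
z = 7.6 / 8.6
z = 0.8837
NCE = NCE = 21.06z + 50
Carry z at full precision (z = 7.6 / 8.6) into the conversion:
NCE = 21.06 * (7.6 / 8.6) + 50 = 160.056 / 8.6 + 50
NCE = 18.6112 + 50
NCE = 68.6112

68.6112


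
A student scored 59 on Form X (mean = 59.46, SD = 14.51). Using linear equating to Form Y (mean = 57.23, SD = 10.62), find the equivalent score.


slope = SD_Y / SD_X = 10.62 / 14.51 ~ 0.7319
intercept = mean_Y - slope * mean_X = 57.23 - (10.62 / 14.51) * 59.46 ~ 13.7107
Y = slope * X + intercept. To avoid rounding drift from the rounded slope/intercept, evaluate the equivalent form Y = mean_Y + SD_Y * (X - mean_X) / SD_X at full precision:
Y = 57.23 + 10.62 * (59 - 59.46) / 14.51
Y = 57.23 - 10.62 * 0.46 / 14.51
Y = 57.23 - 4.8852 / 14.51
Y = 57.23 - 0.3367
Y = 56.8933

56.8933


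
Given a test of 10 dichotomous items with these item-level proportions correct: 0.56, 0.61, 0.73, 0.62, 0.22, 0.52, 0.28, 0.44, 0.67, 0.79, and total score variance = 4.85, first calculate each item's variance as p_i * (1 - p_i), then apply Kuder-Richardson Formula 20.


For each item, compute p_i * q_i:
  Item 1: 0.56 * 0.44 = 0.2464
  Item 2: 0.61 * 0.39 = 0.2379
  Item 3: 0.73 * 0.27 = 0.1971
  Item 4: 0.62 * 0.38 = 0.2356
  Item 5: 0.22 * 0.78 = 0.1716
  Item 6: 0.52 * 0.48 = 0.2496
  Item 7: 0.28 * 0.72 = 0.2016
  Item 8: 0.44 * 0.56 = 0.2464
  Item 9: 0.67 * 0.33 = 0.2211
  Item 10: 0.79 * 0.21 = 0.1659
Sum(p_i * q_i) = 0.2464 + 0.2379 + 0.1971 + 0.2356 + 0.1716 + 0.2496 + 0.2016 + 0.2464 + 0.2211 + 0.1659 = 2.1732
KR-20 = (k/(k-1)) * (1 - Sum(p_i*q_i) / Var_total)
= (10/9) * (1 - 2.1732/4.85)
= 1.1111 * 0.5519
KR-20 = 0.6132

0.6132


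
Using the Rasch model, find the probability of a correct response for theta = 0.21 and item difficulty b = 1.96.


theta - b = 0.21 - 1.96 = -1.75
exp(-(theta - b)) = exp(1.75) = 5.7546
P = 1 / (1 + 5.7546)
P = 0.148

0.148


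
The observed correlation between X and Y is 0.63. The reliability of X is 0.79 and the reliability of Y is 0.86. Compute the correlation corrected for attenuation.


r_corrected = rxy / sqrt(rxx * ryy)
= 0.63 / sqrt(0.79 * 0.86)
= 0.63 / sqrt(0.6794)
= 0.63 / 0.824257
r_corrected = 0.7643

0.7643


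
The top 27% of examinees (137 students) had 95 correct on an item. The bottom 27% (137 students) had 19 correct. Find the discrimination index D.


p_upper = 95/137 = 0.6934
p_lower = 19/137 = 0.1387
D = 0.6934 - 0.1387 = 0.5547

0.5547


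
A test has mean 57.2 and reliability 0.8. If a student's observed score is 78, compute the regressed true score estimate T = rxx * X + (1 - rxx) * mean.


T_est = rxx * X + (1 - rxx) * mean
T_est = 0.8 * 78 + 0.2 * 57.2
T_est = 62.4 + 11.44
T_est = 73.84

73.84


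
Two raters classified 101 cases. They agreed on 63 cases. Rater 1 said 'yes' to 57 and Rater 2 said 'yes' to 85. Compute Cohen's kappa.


P_o = 63/101 = 0.623762
P_e = (57*85 + 44*16) / 10201 = 0.543966
kappa = (P_o - P_e) / (1 - P_e)
kappa = (0.623762 - 0.543966) / (1 - 0.543966)
kappa = 0.175

0.175


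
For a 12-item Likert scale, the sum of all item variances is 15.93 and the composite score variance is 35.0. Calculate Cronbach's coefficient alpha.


alpha = (k/(k-1)) * (1 - sum(si^2)/s_total^2)
= (12/11) * (1 - 15.93/35.0)
alpha = 0.5944

0.5944


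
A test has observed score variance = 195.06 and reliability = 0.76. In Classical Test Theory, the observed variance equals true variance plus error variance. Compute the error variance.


var_true = rxx * var_obs = 0.76 * 195.06 = 148.2456
var_error = var_obs - var_true
var_error = 195.06 - 148.2456
var_error = 46.8144

46.8144


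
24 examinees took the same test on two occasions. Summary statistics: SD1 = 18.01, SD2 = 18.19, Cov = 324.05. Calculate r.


r = cov(X,Y) / (SD_X * SD_Y)
r = 324.05 / (18.01 * 18.19)
r = 324.05 / 327.6019
r = 0.9892

0.9892


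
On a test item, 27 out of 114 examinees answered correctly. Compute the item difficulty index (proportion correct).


Item difficulty p = number correct / total examinees
p = 27 / 114
p = 0.2368

0.2368


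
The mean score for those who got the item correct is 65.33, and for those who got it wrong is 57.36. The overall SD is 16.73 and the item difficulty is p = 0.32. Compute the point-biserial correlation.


q = 1 - p = 0.68
rpb = ((M1 - M0) / SD) * sqrt(p * q)
rpb = ((65.33 - 57.36) / 16.73) * sqrt(0.32 * 0.68)
rpb = 0.2222

0.2222


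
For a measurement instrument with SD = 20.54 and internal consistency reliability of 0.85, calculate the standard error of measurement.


SEM = SD * sqrt(1 - rxx)
SEM = 20.54 * sqrt(1 - 0.85)
SEM = 20.54 * sqrt(0.15) = 20.54 * 0.387298
SEM = 7.9551

7.9551


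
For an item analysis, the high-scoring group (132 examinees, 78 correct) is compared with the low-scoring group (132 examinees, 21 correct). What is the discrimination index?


p_upper = 78/132 = 0.5909
p_lower = 21/132 = 0.1591
D = 0.5909 - 0.1591 = 0.4318

0.4318


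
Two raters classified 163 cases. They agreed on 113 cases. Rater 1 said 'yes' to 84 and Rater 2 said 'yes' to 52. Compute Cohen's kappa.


P_o = 113/163 = 0.693252
P_e = (84*52 + 79*111) / 26569 = 0.494448
kappa = (P_o - P_e) / (1 - P_e)
kappa = (0.693252 - 0.494448) / (1 - 0.494448)
kappa = 0.3932

0.3932


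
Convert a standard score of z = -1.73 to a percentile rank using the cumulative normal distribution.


CDF(z) = 0.5 * (1 + erf(z/sqrt(2)))
erf(-1.2233) = -0.9164
CDF = 0.0418
Percentile rank = 0.0418 * 100 = 4.18

4.18


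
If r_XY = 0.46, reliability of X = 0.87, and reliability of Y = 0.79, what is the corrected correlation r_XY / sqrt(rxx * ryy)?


r_corrected = rxy / sqrt(rxx * ryy)
= 0.46 / sqrt(0.87 * 0.79)
= 0.46 / sqrt(0.6873)
= 0.46 / 0.829036
r_corrected = 0.5549

0.5549


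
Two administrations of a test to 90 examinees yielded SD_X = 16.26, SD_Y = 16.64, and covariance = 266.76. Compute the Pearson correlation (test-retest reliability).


r = cov(X,Y) / (SD_X * SD_Y)
r = 266.76 / (16.26 * 16.64)
r = 266.76 / 270.5664
r = 0.9859

0.9859


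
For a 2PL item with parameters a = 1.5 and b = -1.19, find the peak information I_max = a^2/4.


For 2PL, max info at theta = b = -1.19
I_max = a^2 / 4 = 1.5^2 / 4
= 2.25 / 4
I_max = 0.5625

0.5625


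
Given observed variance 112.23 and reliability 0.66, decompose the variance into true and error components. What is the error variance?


var_true = rxx * var_obs = 0.66 * 112.23 = 74.0718
var_error = var_obs - var_true
var_error = 112.23 - 74.0718
var_error = 38.1582

38.1582


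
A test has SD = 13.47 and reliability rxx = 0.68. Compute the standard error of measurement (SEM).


SEM = SD * sqrt(1 - rxx)
SEM = 13.47 * sqrt(1 - 0.68)
SEM = 13.47 * sqrt(0.32) = 13.47 * 0.565685
SEM = 7.6198

7.6198


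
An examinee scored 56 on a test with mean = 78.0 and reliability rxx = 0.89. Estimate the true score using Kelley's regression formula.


T_est = rxx * X + (1 - rxx) * mean
T_est = 0.89 * 56 + 0.11 * 78.0
T_est = 49.84 + 8.58
T_est = 58.42

58.42


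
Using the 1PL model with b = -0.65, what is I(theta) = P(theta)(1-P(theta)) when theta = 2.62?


P = 1/(1+exp(-(2.62--0.65))) = 0.9634
I = P*(1-P) = 0.9634 * 0.0366
I = 0.0353

0.0353


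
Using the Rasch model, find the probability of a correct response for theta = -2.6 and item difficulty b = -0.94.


theta - b = -2.6 - -0.94 = -1.66
exp(-(theta - b)) = exp(1.66) = 5.2593
P = 1 / (1 + 5.2593)
P = 0.1598

0.1598


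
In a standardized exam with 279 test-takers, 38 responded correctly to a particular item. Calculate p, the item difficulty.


Item difficulty p = number correct / total examinees
p = 38 / 279
p = 0.1362

0.1362


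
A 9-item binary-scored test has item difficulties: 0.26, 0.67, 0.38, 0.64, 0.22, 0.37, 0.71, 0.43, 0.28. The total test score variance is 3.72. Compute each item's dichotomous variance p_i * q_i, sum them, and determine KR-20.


For each item, compute p_i * q_i:
  Item 1: 0.26 * 0.74 = 0.1924
  Item 2: 0.67 * 0.33 = 0.2211
  Item 3: 0.38 * 0.62 = 0.2356
  Item 4: 0.64 * 0.36 = 0.2304
  Item 5: 0.22 * 0.78 = 0.1716
  Item 6: 0.37 * 0.63 = 0.2331
  Item 7: 0.71 * 0.29 = 0.2059
  Item 8: 0.43 * 0.57 = 0.2451
  Item 9: 0.28 * 0.72 = 0.2016
Sum(p_i * q_i) = 0.1924 + 0.2211 + 0.2356 + 0.2304 + 0.1716 + 0.2331 + 0.2059 + 0.2451 + 0.2016 = 1.9368
KR-20 = (k/(k-1)) * (1 - Sum(p_i*q_i) / Var_total)
= (9/8) * (1 - 1.9368/3.72)
= 1.125 * 0.4794
KR-20 = 0.5393

0.5393


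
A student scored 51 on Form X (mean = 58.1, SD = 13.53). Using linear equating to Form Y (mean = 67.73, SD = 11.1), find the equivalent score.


slope = SD_Y / SD_X = 11.1 / 13.53 ~ 0.8204
intercept = mean_Y - slope * mean_X = 67.73 - (11.1 / 13.53) * 58.1 ~ 20.0648
Y = slope * X + intercept. To avoid rounding drift from the rounded slope/intercept, evaluate the equivalent form Y = mean_Y + SD_Y * (X - mean_X) / SD_X at full precision:
Y = 67.73 + 11.1 * (51 - 58.1) / 13.53
Y = 67.73 - 11.1 * 7.1 / 13.53
Y = 67.73 - 78.81 / 13.53
Y = 67.73 - 5.8248
Y = 61.9052

61.9052


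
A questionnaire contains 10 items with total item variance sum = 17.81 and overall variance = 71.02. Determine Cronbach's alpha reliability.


alpha = (k/(k-1)) * (1 - sum(si^2)/s_total^2)
= (10/9) * (1 - 17.81/71.02)
alpha = 0.8325

0.8325


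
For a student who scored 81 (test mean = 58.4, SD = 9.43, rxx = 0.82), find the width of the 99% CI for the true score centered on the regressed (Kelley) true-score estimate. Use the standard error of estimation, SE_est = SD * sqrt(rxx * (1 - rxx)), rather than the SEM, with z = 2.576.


True score estimate = 0.82*81 + 0.18*58.4 = 76.932
SE_est = SD * sqrt(rxx * (1 - rxx)) = 9.43 * sqrt(0.82 * 0.18) = 9.43 * sqrt(0.1476) = 3.622888
CI = T_est +/- z * SE_est, so width = 2 * z * SE_est = 2 * 2.576 * 3.622888
Width = 18.6651

18.6651


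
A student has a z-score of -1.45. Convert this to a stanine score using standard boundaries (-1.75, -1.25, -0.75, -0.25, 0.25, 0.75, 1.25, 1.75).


Stanine boundaries: [-1.75, -1.25, -0.75, -0.25, 0.25, 0.75, 1.25, 1.75]
z = -1.45
Check each boundary:
  z >= -1.75 -> could be stanine 2
  z < -1.25
  z < -0.75
  z < -0.25
  z < 0.25
  z < 0.75
  z < 1.25
  z < 1.75
Highest qualifying boundary gives stanine = 2

2


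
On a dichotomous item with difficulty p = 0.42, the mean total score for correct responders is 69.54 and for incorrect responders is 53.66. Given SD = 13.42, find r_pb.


q = 1 - p = 0.58
rpb = ((M1 - M0) / SD) * sqrt(p * q)
rpb = ((69.54 - 53.66) / 13.42) * sqrt(0.42 * 0.58)
rpb = 0.584

0.584


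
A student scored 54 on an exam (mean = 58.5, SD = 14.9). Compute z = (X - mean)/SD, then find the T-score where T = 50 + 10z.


z = (X - mean) / SD = (54 - 58.5) / 14.9
z = -4.5 / 14.9
z = -0.302
T-score = T = 50 + 10z
Carry z at full precision (z = -4.5 / 14.9) into the conversion:
T-score = 50 + 10 * (-4.5 / 14.9) = 50 + -45 / 14.9
T-score = 50 + -3.0201
T-score = 46.9799

46.9799


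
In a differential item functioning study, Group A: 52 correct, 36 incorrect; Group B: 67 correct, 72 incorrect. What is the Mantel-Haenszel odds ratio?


Odds_A = 52/36 = 1.4444
Odds_B = 67/72 = 0.9306
OR = Odds_A / Odds_B = 1.4444 / 0.9306
Exactly, OR = (52 * 72) / (36 * 67) = 3744 / 2412
OR = 1.5522

1.5522


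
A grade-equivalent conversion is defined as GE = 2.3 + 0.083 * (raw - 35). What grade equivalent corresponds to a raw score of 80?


raw - median = 80 - 35 = 45
slope * diff = 0.083 * 45 = 3.735
GE = 2.3 + 3.735
GE = 6.035

6.035


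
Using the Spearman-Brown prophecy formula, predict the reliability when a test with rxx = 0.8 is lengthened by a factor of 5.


r_new = (n * rxx) / (1 + (n-1) * rxx)
r_new = (5 * 0.8) / (1 + 4 * 0.8)
r_new = 4.0 / 4.2
r_new = 0.9524

0.9524


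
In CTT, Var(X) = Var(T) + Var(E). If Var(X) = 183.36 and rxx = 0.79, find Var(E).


var_true = rxx * var_obs = 0.79 * 183.36 = 144.8544
var_error = var_obs - var_true
var_error = 183.36 - 144.8544
var_error = 38.5056

38.5056


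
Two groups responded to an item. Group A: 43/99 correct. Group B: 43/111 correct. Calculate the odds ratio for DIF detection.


Odds_A = 43/56 = 0.7679
Odds_B = 43/68 = 0.6324
OR = Odds_A / Odds_B = 0.7679 / 0.6324
Exactly, OR = (43 * 68) / (56 * 43) = 2924 / 2408
OR = 1.2143

1.2143


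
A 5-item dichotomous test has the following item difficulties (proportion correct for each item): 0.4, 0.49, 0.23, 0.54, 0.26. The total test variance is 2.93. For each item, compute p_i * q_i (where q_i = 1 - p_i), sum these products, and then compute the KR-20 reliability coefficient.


For each item, compute p_i * q_i:
  Item 1: 0.4 * 0.6 = 0.24
  Item 2: 0.49 * 0.51 = 0.2499
  Item 3: 0.23 * 0.77 = 0.1771
  Item 4: 0.54 * 0.46 = 0.2484
  Item 5: 0.26 * 0.74 = 0.1924
Sum(p_i * q_i) = 0.24 + 0.2499 + 0.1771 + 0.2484 + 0.1924 = 1.1078
KR-20 = (k/(k-1)) * (1 - Sum(p_i*q_i) / Var_total)
= (5/4) * (1 - 1.1078/2.93)
= 1.25 * 0.6219
KR-20 = 0.7774

0.7774


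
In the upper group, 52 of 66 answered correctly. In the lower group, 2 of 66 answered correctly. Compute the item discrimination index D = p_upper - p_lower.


p_upper = 52/66 = 0.7879
p_lower = 2/66 = 0.0303
D = 0.7879 - 0.0303 = 0.7576

0.7576


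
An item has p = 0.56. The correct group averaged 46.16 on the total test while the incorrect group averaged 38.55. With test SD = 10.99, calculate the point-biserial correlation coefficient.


q = 1 - p = 0.44
rpb = ((M1 - M0) / SD) * sqrt(p * q)
rpb = ((46.16 - 38.55) / 10.99) * sqrt(0.56 * 0.44)
rpb = 0.3437

0.3437


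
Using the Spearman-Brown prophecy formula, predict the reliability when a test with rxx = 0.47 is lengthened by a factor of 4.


r_new = (n * rxx) / (1 + (n-1) * rxx)
r_new = (4 * 0.47) / (1 + 3 * 0.47)
r_new = 1.88 / 2.41
r_new = 0.7801

0.7801


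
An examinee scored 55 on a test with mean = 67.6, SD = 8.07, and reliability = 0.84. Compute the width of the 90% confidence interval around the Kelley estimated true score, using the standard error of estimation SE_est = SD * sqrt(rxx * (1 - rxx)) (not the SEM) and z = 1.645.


True score estimate = 0.84*55 + 0.16*67.6 = 57.016
SE_est = SD * sqrt(rxx * (1 - rxx)) = 8.07 * sqrt(0.84 * 0.16) = 8.07 * sqrt(0.1344) = 2.958511
CI = T_est +/- z * SE_est, so width = 2 * z * SE_est = 2 * 1.645 * 2.958511
Width = 9.7335

9.7335


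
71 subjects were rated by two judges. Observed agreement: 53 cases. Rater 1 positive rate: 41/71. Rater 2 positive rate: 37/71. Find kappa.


P_o = 53/71 = 0.746479
P_e = (41*37 + 30*34) / 5041 = 0.503273
kappa = (P_o - P_e) / (1 - P_e)
kappa = (0.746479 - 0.503273) / (1 - 0.503273)
kappa = 0.4896

0.4896


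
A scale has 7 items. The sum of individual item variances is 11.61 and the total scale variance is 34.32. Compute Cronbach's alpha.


alpha = (k/(k-1)) * (1 - sum(si^2)/s_total^2)
= (7/6) * (1 - 11.61/34.32)
alpha = 0.772

0.772


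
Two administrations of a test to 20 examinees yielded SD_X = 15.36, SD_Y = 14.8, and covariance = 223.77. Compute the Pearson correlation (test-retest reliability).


r = cov(X,Y) / (SD_X * SD_Y)
r = 223.77 / (15.36 * 14.8)
r = 223.77 / 227.328
r = 0.9843

0.9843


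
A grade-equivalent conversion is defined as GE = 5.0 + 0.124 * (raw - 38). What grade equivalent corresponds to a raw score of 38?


raw - median = 38 - 38 = 0
slope * diff = 0.124 * 0 = 0.0
GE = 5.0 + 0.0
GE = 5.0

5.0


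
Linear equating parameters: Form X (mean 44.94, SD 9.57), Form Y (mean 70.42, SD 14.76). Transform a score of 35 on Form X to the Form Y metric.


slope = SD_Y / SD_X = 14.76 / 9.57 ~ 1.5423
intercept = mean_Y - slope * mean_X = 70.42 - (14.76 / 9.57) * 44.94 ~ 1.1082
Y = slope * X + intercept. To avoid rounding drift from the rounded slope/intercept, evaluate the equivalent form Y = mean_Y + SD_Y * (X - mean_X) / SD_X at full precision:
Y = 70.42 + 14.76 * (35 - 44.94) / 9.57
Y = 70.42 - 14.76 * 9.94 / 9.57
Y = 70.42 - 146.7144 / 9.57
Y = 70.42 - 15.3307
Y = 55.0893

55.0893


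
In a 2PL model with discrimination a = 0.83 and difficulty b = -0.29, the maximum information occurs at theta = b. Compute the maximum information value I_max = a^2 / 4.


For 2PL, max info at theta = b = -0.29
I_max = a^2 / 4 = 0.83^2 / 4
= 0.6889 / 4
I_max = 0.1722

0.1722


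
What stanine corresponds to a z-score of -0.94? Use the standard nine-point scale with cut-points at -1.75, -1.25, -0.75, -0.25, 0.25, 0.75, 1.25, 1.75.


Stanine boundaries: [-1.75, -1.25, -0.75, -0.25, 0.25, 0.75, 1.25, 1.75]
z = -0.94
Check each boundary:
  z >= -1.75 -> could be stanine 2
  z >= -1.25 -> could be stanine 3
  z < -0.75
  z < -0.25
  z < 0.25
  z < 0.75
  z < 1.25
  z < 1.75
Highest qualifying boundary gives stanine = 3

3


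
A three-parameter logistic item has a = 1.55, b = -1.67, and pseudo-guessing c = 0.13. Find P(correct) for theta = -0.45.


logit = 1.55*(-0.45 - -1.67) = 1.891
P* = 1/(1 + exp(-1.891)) = 0.8689
P = 0.13 + (1 - 0.13) * 0.8689
P = 0.8859

0.8859


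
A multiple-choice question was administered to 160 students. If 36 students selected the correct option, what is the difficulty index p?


Item difficulty p = number correct / total examinees
p = 36 / 160
p = 0.225

0.225


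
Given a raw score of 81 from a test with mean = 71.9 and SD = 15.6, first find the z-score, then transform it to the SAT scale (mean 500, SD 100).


z = (X - mean) / SD = (81 - 71.9) / 15.6
z = 9.1 / 15.6
z = 0.5833
SAT-scale = SAT = 500 + 100z
Carry z at full precision (z = 9.1 / 15.6) into the conversion:
SAT-scale = 500 + 100 * (9.1 / 15.6) = 500 + 910 / 15.6
SAT-scale = 500 + 58.3333
SAT-scale = 558.3333

558.3333


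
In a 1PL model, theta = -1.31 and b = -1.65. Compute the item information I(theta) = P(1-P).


P = 1/(1+exp(-(-1.31--1.65))) = 0.5842
I = P*(1-P) = 0.5842 * 0.4158
I = 0.2429

0.2429


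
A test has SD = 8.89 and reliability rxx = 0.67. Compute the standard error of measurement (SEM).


SEM = SD * sqrt(1 - rxx)
SEM = 8.89 * sqrt(1 - 0.67)
SEM = 8.89 * sqrt(0.33) = 8.89 * 0.574456
SEM = 5.1069

5.1069


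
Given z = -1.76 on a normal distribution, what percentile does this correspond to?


CDF(z) = 0.5 * (1 + erf(z/sqrt(2)))
erf(-1.2445) = -0.9216
CDF = 0.0392
Percentile rank = 0.0392 * 100 = 3.92

3.92


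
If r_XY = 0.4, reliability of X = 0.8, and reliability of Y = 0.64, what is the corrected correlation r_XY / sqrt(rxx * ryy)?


r_corrected = rxy / sqrt(rxx * ryy)
= 0.4 / sqrt(0.8 * 0.64)
= 0.4 / sqrt(0.512)
= 0.4 / 0.715542
r_corrected = 0.559

0.559


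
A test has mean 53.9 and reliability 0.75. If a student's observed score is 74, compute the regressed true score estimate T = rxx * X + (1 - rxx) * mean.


T_est = rxx * X + (1 - rxx) * mean
T_est = 0.75 * 74 + 0.25 * 53.9
T_est = 55.5 + 13.475
T_est = 68.975

68.975


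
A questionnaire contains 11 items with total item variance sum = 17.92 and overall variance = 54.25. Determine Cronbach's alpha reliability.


alpha = (k/(k-1)) * (1 - sum(si^2)/s_total^2)
= (11/10) * (1 - 17.92/54.25)
alpha = 0.7366

0.7366


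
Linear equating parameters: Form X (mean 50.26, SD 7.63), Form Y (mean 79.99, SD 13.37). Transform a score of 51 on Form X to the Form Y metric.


slope = SD_Y / SD_X = 13.37 / 7.63 ~ 1.7523
intercept = mean_Y - slope * mean_X = 79.99 - (13.37 / 7.63) * 50.26 ~ -8.0803
Y = slope * X + intercept. To avoid rounding drift from the rounded slope/intercept, evaluate the equivalent form Y = mean_Y + SD_Y * (X - mean_X) / SD_X at full precision:
Y = 79.99 + 13.37 * (51 - 50.26) / 7.63
Y = 79.99 + 13.37 * 0.74 / 7.63
Y = 79.99 + 9.8938 / 7.63
Y = 79.99 + 1.2967
Y = 81.2867

81.2867


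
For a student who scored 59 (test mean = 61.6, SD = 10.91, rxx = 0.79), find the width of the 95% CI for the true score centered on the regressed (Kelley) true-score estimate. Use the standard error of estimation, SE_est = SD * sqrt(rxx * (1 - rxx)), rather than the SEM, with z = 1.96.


True score estimate = 0.79*59 + 0.21*61.6 = 59.546
SE_est = SD * sqrt(rxx * (1 - rxx)) = 10.91 * sqrt(0.79 * 0.21) = 10.91 * sqrt(0.1659) = 4.443733
CI = T_est +/- z * SE_est, so width = 2 * z * SE_est = 2 * 1.96 * 4.443733
Width = 17.4194

17.4194


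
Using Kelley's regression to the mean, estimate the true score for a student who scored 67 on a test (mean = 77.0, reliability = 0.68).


T_est = rxx * X + (1 - rxx) * mean
T_est = 0.68 * 67 + 0.32 * 77.0
T_est = 45.56 + 24.64
T_est = 70.2

70.2


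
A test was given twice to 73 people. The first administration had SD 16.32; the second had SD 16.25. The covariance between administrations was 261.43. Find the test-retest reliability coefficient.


r = cov(X,Y) / (SD_X * SD_Y)
r = 261.43 / (16.32 * 16.25)
r = 261.43 / 265.2
r = 0.9858

0.9858


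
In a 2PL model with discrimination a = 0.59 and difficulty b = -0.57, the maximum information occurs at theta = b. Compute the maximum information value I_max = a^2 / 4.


For 2PL, max info at theta = b = -0.57
I_max = a^2 / 4 = 0.59^2 / 4
= 0.3481 / 4
I_max = 0.087

0.087


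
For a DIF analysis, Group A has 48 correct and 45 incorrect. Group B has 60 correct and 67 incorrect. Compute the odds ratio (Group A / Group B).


Odds_A = 48/45 = 1.0667
Odds_B = 60/67 = 0.8955
OR = Odds_A / Odds_B = 1.0667 / 0.8955
Exactly, OR = (48 * 67) / (45 * 60) = 3216 / 2700
OR = 1.1911

1.1911


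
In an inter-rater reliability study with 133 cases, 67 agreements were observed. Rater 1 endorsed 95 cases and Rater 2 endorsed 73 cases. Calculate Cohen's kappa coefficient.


P_o = 67/133 = 0.503759
P_e = (95*73 + 38*60) / 17689 = 0.520945
kappa = (P_o - P_e) / (1 - P_e)
kappa = (0.503759 - 0.520945) / (1 - 0.520945)
kappa = -0.0359

-0.0359


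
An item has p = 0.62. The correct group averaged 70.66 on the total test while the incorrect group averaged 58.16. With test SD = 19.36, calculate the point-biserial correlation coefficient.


q = 1 - p = 0.38
rpb = ((M1 - M0) / SD) * sqrt(p * q)
rpb = ((70.66 - 58.16) / 19.36) * sqrt(0.62 * 0.38)
rpb = 0.3134

0.3134


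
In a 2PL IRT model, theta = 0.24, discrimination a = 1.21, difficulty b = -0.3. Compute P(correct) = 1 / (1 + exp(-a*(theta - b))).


a*(theta - b) = 1.21 * (0.24 - -0.3) = 0.6534
exp(-0.6534) = 0.5203
P = 1 / (1 + 0.5203)
P = 0.6578

0.6578


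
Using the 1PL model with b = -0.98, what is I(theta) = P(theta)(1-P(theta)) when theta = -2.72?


P = 1/(1+exp(-(-2.72--0.98))) = 0.1493
I = P*(1-P) = 0.1493 * 0.8507
I = 0.127

0.127


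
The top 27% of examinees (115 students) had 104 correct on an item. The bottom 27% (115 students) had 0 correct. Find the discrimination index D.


p_upper = 104/115 = 0.9043
p_lower = 0/115 = 0.0
D = 0.9043 - 0.0 = 0.9043

0.9043


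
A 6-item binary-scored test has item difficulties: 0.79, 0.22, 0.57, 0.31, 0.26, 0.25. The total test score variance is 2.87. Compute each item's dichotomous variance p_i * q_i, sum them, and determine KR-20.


For each item, compute p_i * q_i:
  Item 1: 0.79 * 0.21 = 0.1659
  Item 2: 0.22 * 0.78 = 0.1716
  Item 3: 0.57 * 0.43 = 0.2451
  Item 4: 0.31 * 0.69 = 0.2139
  Item 5: 0.26 * 0.74 = 0.1924
  Item 6: 0.25 * 0.75 = 0.1875
Sum(p_i * q_i) = 0.1659 + 0.1716 + 0.2451 + 0.2139 + 0.1924 + 0.1875 = 1.1764
KR-20 = (k/(k-1)) * (1 - Sum(p_i*q_i) / Var_total)
= (6/5) * (1 - 1.1764/2.87)
= 1.2 * 0.5901
KR-20 = 0.7081

0.7081


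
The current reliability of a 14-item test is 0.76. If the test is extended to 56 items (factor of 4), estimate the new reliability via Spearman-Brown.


r_new = (n * rxx) / (1 + (n-1) * rxx)
r_new = (4 * 0.76) / (1 + 3 * 0.76)
r_new = 3.04 / 3.28
r_new = 0.9268

0.9268


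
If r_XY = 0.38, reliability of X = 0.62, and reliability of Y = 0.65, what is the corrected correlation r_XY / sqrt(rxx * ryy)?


r_corrected = rxy / sqrt(rxx * ryy)
= 0.38 / sqrt(0.62 * 0.65)
= 0.38 / sqrt(0.403)
= 0.38 / 0.634823
r_corrected = 0.5986

0.5986


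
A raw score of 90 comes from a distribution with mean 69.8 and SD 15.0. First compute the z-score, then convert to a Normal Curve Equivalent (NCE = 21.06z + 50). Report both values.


z = (X - mean) / SD = (90 - 69.8) / 15.0
z = 20.2 / 15.0
z = 1.3467
NCE = NCE = 21.06z + 50
Carry z at full precision (z = 20.2 / 15.0) into the conversion:
NCE = 21.06 * (20.2 / 15.0) + 50 = 425.412 / 15.0 + 50
NCE = 28.3608 + 50
NCE = 78.3608

78.3608


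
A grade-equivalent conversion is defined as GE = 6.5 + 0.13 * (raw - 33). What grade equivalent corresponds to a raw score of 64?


raw - median = 64 - 33 = 31
slope * diff = 0.13 * 31 = 4.03
GE = 6.5 + 4.03
GE = 10.53

10.53


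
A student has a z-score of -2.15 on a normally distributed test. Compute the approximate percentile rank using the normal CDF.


CDF(z) = 0.5 * (1 + erf(z/sqrt(2)))
erf(-1.5203) = -0.9684
CDF = 0.0158
Percentile rank = 0.0158 * 100 = 1.58

1.58


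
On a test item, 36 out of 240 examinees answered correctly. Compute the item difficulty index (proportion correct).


Item difficulty p = number correct / total examinees
p = 36 / 240
p = 0.15

0.15


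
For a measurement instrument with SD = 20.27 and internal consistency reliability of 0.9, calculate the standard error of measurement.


SEM = SD * sqrt(1 - rxx)
SEM = 20.27 * sqrt(1 - 0.9)
SEM = 20.27 * sqrt(0.1) = 20.27 * 0.316228
SEM = 6.4099

6.4099


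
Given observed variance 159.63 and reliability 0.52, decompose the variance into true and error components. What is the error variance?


var_true = rxx * var_obs = 0.52 * 159.63 = 83.0076
var_error = var_obs - var_true
var_error = 159.63 - 83.0076
var_error = 76.6224

76.6224


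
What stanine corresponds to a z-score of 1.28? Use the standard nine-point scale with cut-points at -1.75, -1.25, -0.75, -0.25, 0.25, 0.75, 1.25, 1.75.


Stanine boundaries: [-1.75, -1.25, -0.75, -0.25, 0.25, 0.75, 1.25, 1.75]
z = 1.28
Check each boundary:
  z >= -1.75 -> could be stanine 2
  z >= -1.25 -> could be stanine 3
  z >= -0.75 -> could be stanine 4
  z >= -0.25 -> could be stanine 5
  z >= 0.25 -> could be stanine 6
  z >= 0.75 -> could be stanine 7
  z >= 1.25 -> could be stanine 8
  z < 1.75
Highest qualifying boundary gives stanine = 8

8


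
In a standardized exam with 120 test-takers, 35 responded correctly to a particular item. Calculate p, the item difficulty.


Item difficulty p = number correct / total examinees
p = 35 / 120
p = 0.2917

0.2917


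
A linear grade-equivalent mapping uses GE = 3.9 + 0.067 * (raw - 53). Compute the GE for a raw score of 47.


raw - median = 47 - 53 = -6
slope * diff = 0.067 * -6 = -0.402
GE = 3.9 + -0.402
GE = 3.498

3.498


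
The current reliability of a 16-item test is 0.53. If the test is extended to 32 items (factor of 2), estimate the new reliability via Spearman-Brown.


r_new = (n * rxx) / (1 + (n-1) * rxx)
r_new = (2 * 0.53) / (1 + 1 * 0.53)
r_new = 1.06 / 1.53
r_new = 0.6928

0.6928


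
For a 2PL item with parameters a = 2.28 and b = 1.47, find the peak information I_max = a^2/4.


For 2PL, max info at theta = b = 1.47
I_max = a^2 / 4 = 2.28^2 / 4
= 5.1984 / 4
I_max = 1.2996

1.2996


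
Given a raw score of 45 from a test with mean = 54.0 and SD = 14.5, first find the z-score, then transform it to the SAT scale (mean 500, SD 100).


z = (X - mean) / SD = (45 - 54.0) / 14.5
z = -9.0 / 14.5
z = -0.6207
SAT-scale = SAT = 500 + 100z
Carry z at full precision (z = -9.0 / 14.5) into the conversion:
SAT-scale = 500 + 100 * (-9.0 / 14.5) = 500 + -900 / 14.5
SAT-scale = 500 + -62.069
SAT-scale = 437.931

437.931


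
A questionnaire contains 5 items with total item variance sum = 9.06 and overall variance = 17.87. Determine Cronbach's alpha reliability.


alpha = (k/(k-1)) * (1 - sum(si^2)/s_total^2)
= (5/4) * (1 - 9.06/17.87)
alpha = 0.6163

0.6163


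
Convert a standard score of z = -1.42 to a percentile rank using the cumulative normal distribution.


CDF(z) = 0.5 * (1 + erf(z/sqrt(2)))
erf(-1.0041) = -0.8444
CDF = 0.0778
Percentile rank = 0.0778 * 100 = 7.78

7.78


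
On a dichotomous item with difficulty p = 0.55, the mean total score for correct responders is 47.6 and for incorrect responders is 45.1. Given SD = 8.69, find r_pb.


q = 1 - p = 0.45
rpb = ((M1 - M0) / SD) * sqrt(p * q)
rpb = ((47.6 - 45.1) / 8.69) * sqrt(0.55 * 0.45)
rpb = 0.1431

0.1431


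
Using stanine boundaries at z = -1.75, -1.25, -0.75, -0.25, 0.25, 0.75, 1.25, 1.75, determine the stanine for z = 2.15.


Stanine boundaries: [-1.75, -1.25, -0.75, -0.25, 0.25, 0.75, 1.25, 1.75]
z = 2.15
Check each boundary:
  z >= -1.75 -> could be stanine 2
  z >= -1.25 -> could be stanine 3
  z >= -0.75 -> could be stanine 4
  z >= -0.25 -> could be stanine 5
  z >= 0.25 -> could be stanine 6
  z >= 0.75 -> could be stanine 7
  z >= 1.25 -> could be stanine 8
  z >= 1.75 -> could be stanine 9
Highest qualifying boundary gives stanine = 9

9


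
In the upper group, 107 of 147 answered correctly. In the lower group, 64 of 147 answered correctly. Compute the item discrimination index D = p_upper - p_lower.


p_upper = 107/147 = 0.7279
p_lower = 64/147 = 0.4354
D = 0.7279 - 0.4354 = 0.2925

0.2925


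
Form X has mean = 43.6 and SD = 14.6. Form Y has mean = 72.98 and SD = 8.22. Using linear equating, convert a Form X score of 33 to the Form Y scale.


slope = SD_Y / SD_X = 8.22 / 14.6 ~ 0.563
intercept = mean_Y - slope * mean_X = 72.98 - (8.22 / 14.6) * 43.6 ~ 48.4326
Y = slope * X + intercept. To avoid rounding drift from the rounded slope/intercept, evaluate the equivalent form Y = mean_Y + SD_Y * (X - mean_X) / SD_X at full precision:
Y = 72.98 + 8.22 * (33 - 43.6) / 14.6
Y = 72.98 - 8.22 * 10.6 / 14.6
Y = 72.98 - 87.132 / 14.6
Y = 72.98 - 5.9679
Y = 67.0121

67.0121


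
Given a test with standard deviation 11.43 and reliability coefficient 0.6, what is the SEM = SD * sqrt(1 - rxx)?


SEM = SD * sqrt(1 - rxx)
SEM = 11.43 * sqrt(1 - 0.6)
SEM = 11.43 * sqrt(0.4) = 11.43 * 0.632456
SEM = 7.229

7.229


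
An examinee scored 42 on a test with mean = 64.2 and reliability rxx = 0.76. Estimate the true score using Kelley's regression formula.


T_est = rxx * X + (1 - rxx) * mean
T_est = 0.76 * 42 + 0.24 * 64.2
T_est = 31.92 + 15.408
T_est = 47.328

47.328


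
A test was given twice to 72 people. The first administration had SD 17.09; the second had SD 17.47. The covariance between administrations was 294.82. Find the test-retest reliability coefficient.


r = cov(X,Y) / (SD_X * SD_Y)
r = 294.82 / (17.09 * 17.47)
r = 294.82 / 298.5623
r = 0.9875

0.9875


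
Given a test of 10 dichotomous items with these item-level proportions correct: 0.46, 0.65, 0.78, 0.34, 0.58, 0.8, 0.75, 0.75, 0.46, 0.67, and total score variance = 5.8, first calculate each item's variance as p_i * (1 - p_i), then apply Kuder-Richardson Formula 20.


For each item, compute p_i * q_i:
  Item 1: 0.46 * 0.54 = 0.2484
  Item 2: 0.65 * 0.35 = 0.2275
  Item 3: 0.78 * 0.22 = 0.1716
  Item 4: 0.34 * 0.66 = 0.2244
  Item 5: 0.58 * 0.42 = 0.2436
  Item 6: 0.8 * 0.2 = 0.16
  Item 7: 0.75 * 0.25 = 0.1875
  Item 8: 0.75 * 0.25 = 0.1875
  Item 9: 0.46 * 0.54 = 0.2484
  Item 10: 0.67 * 0.33 = 0.2211
Sum(p_i * q_i) = 0.2484 + 0.2275 + 0.1716 + 0.2244 + 0.2436 + 0.16 + 0.1875 + 0.1875 + 0.2484 + 0.2211 = 2.12
KR-20 = (k/(k-1)) * (1 - Sum(p_i*q_i) / Var_total)
= (10/9) * (1 - 2.12/5.8)
= 1.1111 * 0.6345
KR-20 = 0.705

0.705
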